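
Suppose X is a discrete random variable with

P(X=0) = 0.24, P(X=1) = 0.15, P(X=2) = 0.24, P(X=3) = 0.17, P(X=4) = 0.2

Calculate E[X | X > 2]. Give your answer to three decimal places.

3.541

P(X > 2) = 0.17 + 0.2 = 0.37.
E[X | X > 2] = [3·0.17 + 4·0.2] / 0.37
 = 1.31 / 0.37
 = 131/37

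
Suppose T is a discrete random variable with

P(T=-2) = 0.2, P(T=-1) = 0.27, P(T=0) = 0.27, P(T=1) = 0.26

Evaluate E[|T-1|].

E[|T-1|] = Σ |t-1|·P(T=t)
 = 3·0.2 + 2·0.27 + 1·0.27 + 0·0.26
 = 0.6 + 0.54 + 0.27 + 0
 = 1.41

1.41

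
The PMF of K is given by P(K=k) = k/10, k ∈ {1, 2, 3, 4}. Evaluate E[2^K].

9.8

E[2^K] = Σ 2^k·P(K=k)
 = 2·1/10 + 4·1/5 + 8·3/10 + 16·2/5
 = 1/5 + 4/5 + 12/5 + 32/5
 = 49/5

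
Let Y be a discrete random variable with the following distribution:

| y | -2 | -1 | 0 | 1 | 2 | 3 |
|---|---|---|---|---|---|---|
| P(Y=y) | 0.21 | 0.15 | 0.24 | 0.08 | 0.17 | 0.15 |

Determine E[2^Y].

E[2^Y] = Σ 2^y·P(Y=y)
 = 0.25·0.21 + 0.5·0.15 + 1·0.24 + 2·0.08 + 4·0.17 + 8·0.15
 = 0.0525 + 0.075 + 0.24 + 0.16 + 0.68 + 1.2
 = 2.4075

2.4075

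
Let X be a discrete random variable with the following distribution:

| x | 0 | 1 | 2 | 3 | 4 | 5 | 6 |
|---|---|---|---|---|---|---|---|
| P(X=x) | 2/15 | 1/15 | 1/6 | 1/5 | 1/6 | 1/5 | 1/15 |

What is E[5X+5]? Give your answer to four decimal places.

E[5X+5] = Σ (5x+5)·P(X=x)
 = 5·2/15 + 10·1/15 + 15·1/6 + 20·1/5 + 25·1/6 + 30·1/5 + 35·1/15
 = 2/3 + 2/3 + 5/2 + 4 + 25/6 + 6 + 7/3
 = 61/3

20.3333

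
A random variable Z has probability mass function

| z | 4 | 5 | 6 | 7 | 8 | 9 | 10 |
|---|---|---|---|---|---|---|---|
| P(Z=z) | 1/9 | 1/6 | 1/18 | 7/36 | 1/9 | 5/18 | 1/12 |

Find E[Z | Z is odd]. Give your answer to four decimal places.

7.3478

P(Z is odd) = 1/6 + 7/36 + 5/18 = 23/36.
E[Z | Z is odd] = [5·1/6 + 7·7/36 + 9·5/18] / (23/36)
 = 169/36 / (23/36)
 = 169/23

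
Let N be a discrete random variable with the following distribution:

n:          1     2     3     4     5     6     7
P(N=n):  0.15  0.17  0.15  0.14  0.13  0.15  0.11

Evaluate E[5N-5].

E[5N-5] = Σ (5n-5)·P(N=n)
 = 0·0.15 + 5·0.17 + 10·0.15 + 15·0.14 + 20·0.13 + 25·0.15 + 30·0.11
 = 0 + 0.85 + 1.5 + 2.1 + 2.6 + 3.75 + 3.3
 = 14.1

14.1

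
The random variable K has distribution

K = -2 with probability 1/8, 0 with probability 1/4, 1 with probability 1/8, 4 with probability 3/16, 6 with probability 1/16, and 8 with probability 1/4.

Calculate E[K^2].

21.875

E[K^2] = Σ k^2·P(K=k)
 = 4·1/8 + 0·1/4 + 1·1/8 + 16·3/16 + 36·1/16 + 64·1/4
 = 1/2 + 0 + 1/8 + 3 + 9/4 + 16
 = 175/8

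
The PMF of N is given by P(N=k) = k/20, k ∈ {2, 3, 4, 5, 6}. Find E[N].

4.5

E[N] = Σ n·P(N=n)
 = 2·1/10 + 3·3/20 + 4·1/5 + 5·1/4 + 6·3/10
 = 1/5 + 9/20 + 4/5 + 5/4 + 9/5
 = 9/2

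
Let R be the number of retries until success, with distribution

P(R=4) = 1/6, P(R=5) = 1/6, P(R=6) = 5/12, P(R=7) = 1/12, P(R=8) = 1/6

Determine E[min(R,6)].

E[min(R,6)] = Σ min(r,6)·P(R=r)
 = 4·1/6 + 5·1/6 + 6·5/12 + 6·1/12 + 6·1/6
 = 2/3 + 5/6 + 5/2 + 1/2 + 1
 = 11/2

5.5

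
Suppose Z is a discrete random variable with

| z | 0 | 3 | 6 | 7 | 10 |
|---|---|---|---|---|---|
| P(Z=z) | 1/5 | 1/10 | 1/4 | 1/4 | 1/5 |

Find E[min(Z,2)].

E[min(Z,2)] = Σ min(z,2)·P(Z=z)
 = 0·1/5 + 2·1/10 + 2·1/4 + 2·1/4 + 2·1/5
 = 0 + 1/5 + 1/2 + 1/2 + 2/5
 = 8/5

1.6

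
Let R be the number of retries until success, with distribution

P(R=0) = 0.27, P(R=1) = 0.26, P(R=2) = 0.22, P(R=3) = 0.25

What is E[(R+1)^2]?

7.29

E[(R+1)^2] = Σ (r+1)^2·P(R=r)
 = 1·0.27 + 4·0.26 + 9·0.22 + 16·0.25
 = 0.27 + 1.04 + 1.98 + 4
 = 7.29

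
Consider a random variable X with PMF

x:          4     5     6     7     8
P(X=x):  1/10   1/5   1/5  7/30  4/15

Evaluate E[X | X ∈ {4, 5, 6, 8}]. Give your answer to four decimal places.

6.1739

P(X ∈ {4, 5, 6, 8}) = 1/10 + 1/5 + 1/5 + 4/15 = 23/30.
E[X | X ∈ {4, 5, 6, 8}] = [4·1/10 + 5·1/5 + 6·1/5 + 8·4/15] / (23/30)
 = 71/15 / (23/30)
 = 142/23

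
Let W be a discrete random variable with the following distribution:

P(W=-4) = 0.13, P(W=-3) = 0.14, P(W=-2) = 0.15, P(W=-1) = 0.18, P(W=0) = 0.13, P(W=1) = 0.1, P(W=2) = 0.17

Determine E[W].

-0.98

E[W] = Σ w·P(W=w)
 = (-4)·0.13 + (-3)·0.14 + (-2)·0.15 + (-1)·0.18 + 0·0.13 + 1·0.1 + 2·0.17
 = (-0.52) + (-0.42) + (-0.3) + (-0.18) + 0 + 0.1 + 0.34
 = -0.98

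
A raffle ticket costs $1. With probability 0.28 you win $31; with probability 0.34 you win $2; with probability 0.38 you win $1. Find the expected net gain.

8.74

E[payout] = 31·0.28 + 2·0.34 + 1·0.38
 = 8.68 + 0.68 + 0.38
 = 9.74
Net = 9.74 - 1 = 8.74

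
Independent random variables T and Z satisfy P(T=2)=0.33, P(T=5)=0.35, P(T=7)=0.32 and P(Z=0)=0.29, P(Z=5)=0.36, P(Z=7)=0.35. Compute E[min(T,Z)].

E[min(T,Z)] = Σ_t Σ_z min(t,z) · P(T=t)P(Z=z)
 = 0·0.0957 + 2·0.1188 + 2·0.1155 + 0·0.1015 + 5·0.126 + 5·0.1225 + 0·0.0928 + 5·0.1152 + 7·0.112
 = 0 + 0.2376 + 0.231 + 0 + 0.63 + 0.6125 + 0 + 0.576 + 0.784
 = 3.0711

3.0711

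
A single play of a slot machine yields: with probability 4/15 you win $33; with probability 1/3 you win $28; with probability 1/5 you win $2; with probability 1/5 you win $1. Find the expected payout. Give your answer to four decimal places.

E[payout] = 33·4/15 + 28·1/3 + 2·1/5 + 1·1/5
 = 44/5 + 28/3 + 2/5 + 1/5
 = 281/15

18.7333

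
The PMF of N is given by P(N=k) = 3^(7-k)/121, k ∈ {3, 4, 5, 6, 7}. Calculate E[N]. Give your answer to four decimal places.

E[N] = Σ n·P(N=n)
 = 3·81/121 + 4·27/121 + 5·9/121 + 6·3/121 + 7·1/121
 = 243/121 + 108/121 + 45/121 + 18/121 + 7/121
 = 421/121

3.4793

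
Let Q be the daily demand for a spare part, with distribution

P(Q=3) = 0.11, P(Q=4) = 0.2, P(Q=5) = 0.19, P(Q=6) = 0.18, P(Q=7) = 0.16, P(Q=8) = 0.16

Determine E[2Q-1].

E[2Q-1] = Σ (2q-1)·P(Q=q)
 = 5·0.11 + 7·0.2 + 9·0.19 + 11·0.18 + 13·0.16 + 15·0.16
 = 0.55 + 1.4 + 1.71 + 1.98 + 2.08 + 2.4
 = 10.12

10.12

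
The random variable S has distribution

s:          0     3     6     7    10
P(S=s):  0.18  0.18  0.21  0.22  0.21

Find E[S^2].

40.96

E[S^2] = Σ s^2·P(S=s)
 = 0·0.18 + 9·0.18 + 36·0.21 + 49·0.22 + 100·0.21
 = 0 + 1.62 + 7.56 + 10.78 + 21
 = 40.96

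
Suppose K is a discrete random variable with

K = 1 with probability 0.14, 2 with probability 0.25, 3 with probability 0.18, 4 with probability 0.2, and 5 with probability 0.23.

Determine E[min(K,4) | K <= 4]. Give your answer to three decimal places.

2.571

P(K <= 4) = 0.14 + 0.25 + 0.18 + 0.2 = 0.77.
E[min(K,4) | K <= 4] = [1·0.14 + 2·0.25 + 3·0.18 + 4·0.2] / 0.77
 = 1.98 / 0.77
 = 18/7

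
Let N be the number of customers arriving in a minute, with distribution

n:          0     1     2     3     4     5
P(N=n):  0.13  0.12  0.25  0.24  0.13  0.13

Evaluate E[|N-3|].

E[|N-3|] = Σ |n-3|·P(N=n)
 = 3·0.13 + 2·0.12 + 1·0.25 + 0·0.24 + 1·0.13 + 2·0.13
 = 0.39 + 0.24 + 0.25 + 0 + 0.13 + 0.26
 = 1.27

1.27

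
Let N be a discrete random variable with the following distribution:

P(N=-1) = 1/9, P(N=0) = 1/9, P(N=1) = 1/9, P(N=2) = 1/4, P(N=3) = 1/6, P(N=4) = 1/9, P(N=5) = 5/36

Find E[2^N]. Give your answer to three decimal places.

E[2^N] = Σ 2^n·P(N=n)
 = 1/2·1/9 + 1·1/9 + 2·1/9 + 4·1/4 + 8·1/6 + 16·1/9 + 32·5/36
 = 1/18 + 1/9 + 2/9 + 1 + 4/3 + 16/9 + 40/9
 = 161/18

8.944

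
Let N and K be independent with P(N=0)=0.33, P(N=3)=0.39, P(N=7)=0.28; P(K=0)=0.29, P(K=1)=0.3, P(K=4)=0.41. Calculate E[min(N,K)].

1.1399

E[min(N,K)] = Σ_n Σ_k min(n,k) · P(N=n)P(K=k)
 = 0·0.0957 + 0·0.099 + 0·0.1353 + 0·0.1131 + 1·0.117 + 3·0.1599 + 0·0.0812 + 1·0.084 + 4·0.1148
 = 0 + 0 + 0 + 0 + 0.117 + 0.4797 + 0 + 0.084 + 0.4592
 = 1.1399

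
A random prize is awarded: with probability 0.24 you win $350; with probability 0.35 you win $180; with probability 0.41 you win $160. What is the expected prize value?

E[payout] = 350·0.24 + 180·0.35 + 160·0.41
 = 84 + 63 + 65.6
 = 212.6

212.6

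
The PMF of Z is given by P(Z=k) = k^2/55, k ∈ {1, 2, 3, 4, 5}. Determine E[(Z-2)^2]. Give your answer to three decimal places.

E[(Z-2)^2] = Σ (z-2)^2·P(Z=z)
 = 1·1/55 + 0·4/55 + 1·9/55 + 4·16/55 + 9·5/11
 = 1/55 + 0 + 9/55 + 64/55 + 45/11
 = 299/55

5.436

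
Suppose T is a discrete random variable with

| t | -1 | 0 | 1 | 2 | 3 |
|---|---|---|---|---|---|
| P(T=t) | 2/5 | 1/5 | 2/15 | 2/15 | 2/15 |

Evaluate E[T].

E[T] = Σ t·P(T=t)
 = (-1)·2/5 + 0·1/5 + 1·2/15 + 2·2/15 + 3·2/15
 = (-2/5) + 0 + 2/15 + 4/15 + 2/5
 = 2/5

0.4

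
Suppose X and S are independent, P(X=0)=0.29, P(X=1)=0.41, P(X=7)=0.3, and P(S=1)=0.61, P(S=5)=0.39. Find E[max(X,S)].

3.892

E[max(X,S)] = Σ_x Σ_s max(x,s) · P(X=x)P(S=s)
 = 1·0.1769 + 5·0.1131 + 1·0.2501 + 5·0.1599 + 7·0.183 + 7·0.117
 = 0.1769 + 0.5655 + 0.2501 + 0.7995 + 1.281 + 0.819
 = 3.892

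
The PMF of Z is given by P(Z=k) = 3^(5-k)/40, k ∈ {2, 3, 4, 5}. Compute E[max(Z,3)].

E[max(Z,3)] = Σ max(z,3)·P(Z=z)
 = 3·27/40 + 3·9/40 + 4·3/40 + 5·1/40
 = 81/40 + 27/40 + 3/10 + 1/8
 = 25/8

3.125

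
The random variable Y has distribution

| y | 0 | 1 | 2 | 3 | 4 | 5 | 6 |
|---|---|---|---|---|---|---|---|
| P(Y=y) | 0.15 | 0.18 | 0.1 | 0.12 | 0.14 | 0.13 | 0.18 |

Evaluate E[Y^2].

13.63

E[Y^2] = Σ y^2·P(Y=y)
 = 0·0.15 + 1·0.18 + 4·0.1 + 9·0.12 + 16·0.14 + 25·0.13 + 36·0.18
 = 0 + 0.18 + 0.4 + 1.08 + 2.24 + 3.25 + 6.48
 = 13.63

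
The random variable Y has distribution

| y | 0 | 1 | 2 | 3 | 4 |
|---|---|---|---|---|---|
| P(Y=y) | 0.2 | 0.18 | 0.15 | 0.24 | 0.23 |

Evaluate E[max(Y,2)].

2.7

E[max(Y,2)] = Σ max(y,2)·P(Y=y)
 = 2·0.2 + 2·0.18 + 2·0.15 + 3·0.24 + 4·0.23
 = 0.4 + 0.36 + 0.3 + 0.72 + 0.92
 = 2.7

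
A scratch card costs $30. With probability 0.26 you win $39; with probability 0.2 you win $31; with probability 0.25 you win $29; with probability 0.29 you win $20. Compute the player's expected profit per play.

E[payout] = 39·0.26 + 31·0.2 + 29·0.25 + 20·0.29
 = 10.14 + 6.2 + 7.25 + 5.8
 = 29.39
Net = 29.39 - 30 = -0.61

-0.61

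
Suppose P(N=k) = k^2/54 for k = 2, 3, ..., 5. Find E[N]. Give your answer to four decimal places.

E[N] = Σ n·P(N=n)
 = 2·2/27 + 3·1/6 + 4·8/27 + 5·25/54
 = 4/27 + 1/2 + 32/27 + 125/54
 = 112/27

4.1481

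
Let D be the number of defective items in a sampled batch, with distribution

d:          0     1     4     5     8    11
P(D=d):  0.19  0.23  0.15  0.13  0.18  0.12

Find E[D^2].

31.92

E[D^2] = Σ d^2·P(D=d)
 = 0·0.19 + 1·0.23 + 16·0.15 + 25·0.13 + 64·0.18 + 121·0.12
 = 0 + 0.23 + 2.4 + 3.25 + 11.52 + 14.52
 = 31.92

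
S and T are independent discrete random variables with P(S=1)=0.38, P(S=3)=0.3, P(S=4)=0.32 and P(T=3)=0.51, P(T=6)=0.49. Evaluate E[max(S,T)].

E[max(S,T)] = Σ_s Σ_t max(s,t) · P(S=s)P(T=t)
 = 3·0.1938 + 6·0.1862 + 3·0.153 + 6·0.147 + 4·0.1632 + 6·0.1568
 = 0.5814 + 1.1172 + 0.459 + 0.882 + 0.6528 + 0.9408
 = 4.6332

4.6332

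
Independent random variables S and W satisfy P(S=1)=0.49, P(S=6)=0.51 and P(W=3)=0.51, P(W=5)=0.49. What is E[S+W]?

7.53

E[S+W] = Σ_s Σ_w (s+w) · P(S=s)P(W=w)
 = 4·0.2499 + 6·0.2401 + 9·0.2601 + 11·0.2499
 = 0.9996 + 1.4406 + 2.3409 + 2.7489
 = 7.53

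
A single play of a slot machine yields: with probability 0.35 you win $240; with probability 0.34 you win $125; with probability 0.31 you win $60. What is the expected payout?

145.1

E[payout] = 240·0.35 + 125·0.34 + 60·0.31
 = 84 + 42.5 + 18.6
 = 145.1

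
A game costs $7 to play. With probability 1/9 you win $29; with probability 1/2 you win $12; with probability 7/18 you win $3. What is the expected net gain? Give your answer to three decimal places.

3.389

E[payout] = 29·1/9 + 12·1/2 + 3·7/18
 = 29/9 + 6 + 7/6
 = 187/18
Net = 187/18 - 7 = 61/18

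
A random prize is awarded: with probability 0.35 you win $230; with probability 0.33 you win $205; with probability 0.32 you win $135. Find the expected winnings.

191.35

E[payout] = 230·0.35 + 205·0.33 + 135·0.32
 = 80.5 + 67.65 + 43.2
 = 191.35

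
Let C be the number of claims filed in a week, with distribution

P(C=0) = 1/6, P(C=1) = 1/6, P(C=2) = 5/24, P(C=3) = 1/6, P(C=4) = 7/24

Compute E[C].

E[C] = Σ c·P(C=c)
 = 0·1/6 + 1·1/6 + 2·5/24 + 3·1/6 + 4·7/24
 = 0 + 1/6 + 5/12 + 1/2 + 7/6
 = 9/4

2.25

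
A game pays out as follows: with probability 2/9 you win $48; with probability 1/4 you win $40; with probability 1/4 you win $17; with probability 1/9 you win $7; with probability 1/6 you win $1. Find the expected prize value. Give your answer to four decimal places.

25.8611

E[payout] = 48·2/9 + 40·1/4 + 17·1/4 + 7·1/9 + 1·1/6
 = 32/3 + 10 + 17/4 + 7/9 + 1/6
 = 931/36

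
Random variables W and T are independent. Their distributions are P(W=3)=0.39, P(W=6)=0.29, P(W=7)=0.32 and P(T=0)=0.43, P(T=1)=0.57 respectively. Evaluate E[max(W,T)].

5.15

E[max(W,T)] = Σ_w Σ_t max(w,t) · P(W=w)P(T=t)
 = 3·0.1677 + 3·0.2223 + 6·0.1247 + 6·0.1653 + 7·0.1376 + 7·0.1824
 = 0.5031 + 0.6669 + 0.7482 + 0.9918 + 0.9632 + 1.2768
 = 5.15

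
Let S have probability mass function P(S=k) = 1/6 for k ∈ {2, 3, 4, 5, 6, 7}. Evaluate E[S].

E[S] = Σ s·P(S=s)
 = 2·1/6 + 3·1/6 + 4·1/6 + 5·1/6 + 6·1/6 + 7·1/6
 = 1/3 + 1/2 + 2/3 + 5/6 + 1 + 7/6
 = 9/2

4.5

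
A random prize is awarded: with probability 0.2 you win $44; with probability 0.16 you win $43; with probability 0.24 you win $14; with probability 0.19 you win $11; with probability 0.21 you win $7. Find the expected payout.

22.6

E[payout] = 44·0.2 + 43·0.16 + 14·0.24 + 11·0.19 + 7·0.21
 = 8.8 + 6.88 + 3.36 + 2.09 + 1.47
 = 22.6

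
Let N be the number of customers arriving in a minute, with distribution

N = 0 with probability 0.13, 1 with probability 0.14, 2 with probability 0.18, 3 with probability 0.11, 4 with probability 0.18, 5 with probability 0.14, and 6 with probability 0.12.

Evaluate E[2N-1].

E[2N-1] = Σ (2n-1)·P(N=n)
 = (-1)·0.13 + 1·0.14 + 3·0.18 + 5·0.11 + 7·0.18 + 9·0.14 + 11·0.12
 = (-0.13) + 0.14 + 0.54 + 0.55 + 1.26 + 1.26 + 1.32
 = 4.94

4.94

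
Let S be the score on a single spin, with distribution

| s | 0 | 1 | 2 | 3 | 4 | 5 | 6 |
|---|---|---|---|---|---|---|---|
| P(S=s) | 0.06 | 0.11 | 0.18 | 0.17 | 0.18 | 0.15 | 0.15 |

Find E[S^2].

E[S^2] = Σ s^2·P(S=s)
 = 0·0.06 + 1·0.11 + 4·0.18 + 9·0.17 + 16·0.18 + 25·0.15 + 36·0.15
 = 0 + 0.11 + 0.72 + 1.53 + 2.88 + 3.75 + 5.4
 = 14.39

14.39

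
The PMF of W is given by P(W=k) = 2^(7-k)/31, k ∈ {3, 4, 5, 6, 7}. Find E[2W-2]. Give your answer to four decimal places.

E[2W-2] = Σ (2w-2)·P(W=w)
 = 4·16/31 + 6·8/31 + 8·4/31 + 10·2/31 + 12·1/31
 = 64/31 + 48/31 + 32/31 + 20/31 + 12/31
 = 176/31

5.6774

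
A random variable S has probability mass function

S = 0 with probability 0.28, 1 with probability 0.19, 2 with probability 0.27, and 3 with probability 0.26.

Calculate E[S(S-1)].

2.1

E[S(S-1)] = Σ s(s-1)·P(S=s)
 = 0·0.28 + 0·0.19 + 2·0.27 + 6·0.26
 = 0 + 0 + 0.54 + 1.56
 = 2.1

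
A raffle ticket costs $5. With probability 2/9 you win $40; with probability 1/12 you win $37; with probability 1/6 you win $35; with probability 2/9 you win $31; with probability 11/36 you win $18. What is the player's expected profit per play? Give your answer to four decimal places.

25.1944

E[payout] = 40·2/9 + 37·1/12 + 35·1/6 + 31·2/9 + 18·11/36
 = 80/9 + 37/12 + 35/6 + 62/9 + 11/2
 = 1087/36
Net = 1087/36 - 5 = 907/36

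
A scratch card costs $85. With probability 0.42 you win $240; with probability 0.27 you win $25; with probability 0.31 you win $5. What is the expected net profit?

E[payout] = 240·0.42 + 25·0.27 + 5·0.31
 = 100.8 + 6.75 + 1.55
 = 109.1
Net = 109.1 - 85 = 24.1

24.1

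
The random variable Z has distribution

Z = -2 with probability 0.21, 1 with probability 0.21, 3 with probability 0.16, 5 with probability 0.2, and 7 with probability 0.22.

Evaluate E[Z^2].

18.27

E[Z^2] = Σ z^2·P(Z=z)
 = 4·0.21 + 1·0.21 + 9·0.16 + 25·0.2 + 49·0.22
 = 0.84 + 0.21 + 1.44 + 5 + 10.78
 = 18.27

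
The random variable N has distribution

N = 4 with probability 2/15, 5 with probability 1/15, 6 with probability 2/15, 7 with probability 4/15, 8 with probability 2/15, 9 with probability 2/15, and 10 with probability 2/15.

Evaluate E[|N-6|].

1.8

E[|N-6|] = Σ |n-6|·P(N=n)
 = 2·2/15 + 1·1/15 + 0·2/15 + 1·4/15 + 2·2/15 + 3·2/15 + 4·2/15
 = 4/15 + 1/15 + 0 + 4/15 + 4/15 + 2/5 + 8/15
 = 9/5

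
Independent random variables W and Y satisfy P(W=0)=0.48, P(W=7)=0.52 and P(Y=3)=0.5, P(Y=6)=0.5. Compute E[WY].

16.38

E[WY] = Σ_w Σ_y wy · P(W=w)P(Y=y)
 = 0·0.24 + 0·0.24 + 21·0.26 + 42·0.26
 = 0 + 0 + 5.46 + 10.92
 = 16.38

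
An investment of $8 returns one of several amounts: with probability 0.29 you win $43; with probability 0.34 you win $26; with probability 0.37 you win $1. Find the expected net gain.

E[payout] = 43·0.29 + 26·0.34 + 1·0.37
 = 12.47 + 8.84 + 0.37
 = 21.68
Net = 21.68 - 8 = 13.68

13.68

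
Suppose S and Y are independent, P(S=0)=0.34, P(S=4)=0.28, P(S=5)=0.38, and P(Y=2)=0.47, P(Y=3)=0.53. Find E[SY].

7.6406

E[SY] = Σ_s Σ_y sy · P(S=s)P(Y=y)
 = 0·0.1598 + 0·0.1802 + 8·0.1316 + 12·0.1484 + 10·0.1786 + 15·0.2014
 = 0 + 0 + 1.0528 + 1.7808 + 1.786 + 3.021
 = 7.6406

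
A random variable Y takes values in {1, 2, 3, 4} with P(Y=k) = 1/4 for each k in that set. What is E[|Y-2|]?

1

E[|Y-2|] = Σ |y-2|·P(Y=y)
 = 1·1/4 + 0·1/4 + 1·1/4 + 2·1/4
 = 1/4 + 0 + 1/4 + 1/2
 = 1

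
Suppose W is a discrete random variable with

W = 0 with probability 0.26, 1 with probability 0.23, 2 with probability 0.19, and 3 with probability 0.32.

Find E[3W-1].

E[3W-1] = Σ (3w-1)·P(W=w)
 = (-1)·0.26 + 2·0.23 + 5·0.19 + 8·0.32
 = (-0.26) + 0.46 + 0.95 + 2.56
 = 3.71

3.71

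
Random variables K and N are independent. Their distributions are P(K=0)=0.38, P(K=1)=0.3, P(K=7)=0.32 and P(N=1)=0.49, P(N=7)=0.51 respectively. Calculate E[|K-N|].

3.4016

E[|K-N|] = Σ_k Σ_n |k-n| · P(K=k)P(N=n)
 = 1·0.1862 + 7·0.1938 + 0·0.147 + 6·0.153 + 6·0.1568 + 0·0.1632
 = 0.1862 + 1.3566 + 0 + 0.918 + 0.9408 + 0
 = 3.4016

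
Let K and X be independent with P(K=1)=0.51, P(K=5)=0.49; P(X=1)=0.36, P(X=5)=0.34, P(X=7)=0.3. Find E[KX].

E[KX] = Σ_k Σ_x kx · P(K=k)P(X=x)
 = 1·0.1836 + 5·0.1734 + 7·0.153 + 5·0.1764 + 25·0.1666 + 35·0.147
 = 0.1836 + 0.867 + 1.071 + 0.882 + 4.165 + 5.145
 = 12.3136

12.3136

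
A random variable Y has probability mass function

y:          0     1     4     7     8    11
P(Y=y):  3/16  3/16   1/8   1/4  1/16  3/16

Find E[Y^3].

E[Y^3] = Σ y^3·P(Y=y)
 = 0·3/16 + 1·3/16 + 64·1/8 + 343·1/4 + 512·1/16 + 1331·3/16
 = 0 + 3/16 + 8 + 343/4 + 32 + 3993/16
 = 751/2

375.5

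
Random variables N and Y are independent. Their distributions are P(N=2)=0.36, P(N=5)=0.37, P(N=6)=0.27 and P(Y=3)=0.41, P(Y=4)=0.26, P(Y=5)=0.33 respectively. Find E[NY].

16.4248

E[NY] = Σ_n Σ_y ny · P(N=n)P(Y=y)
 = 6·0.1476 + 8·0.0936 + 10·0.1188 + 15·0.1517 + 20·0.0962 + 25·0.1221 + 18·0.1107 + 24·0.0702 + 30·0.0891
 = 0.8856 + 0.7488 + 1.188 + 2.2755 + 1.924 + 3.0525 + 1.9926 + 1.6848 + 2.673
 = 16.4248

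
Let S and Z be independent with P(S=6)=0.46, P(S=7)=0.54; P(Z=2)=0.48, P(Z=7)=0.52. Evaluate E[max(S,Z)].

E[max(S,Z)] = Σ_s Σ_z max(s,z) · P(S=s)P(Z=z)
 = 6·0.2208 + 7·0.2392 + 7·0.2592 + 7·0.2808
 = 1.3248 + 1.6744 + 1.8144 + 1.9656
 = 6.7792

6.7792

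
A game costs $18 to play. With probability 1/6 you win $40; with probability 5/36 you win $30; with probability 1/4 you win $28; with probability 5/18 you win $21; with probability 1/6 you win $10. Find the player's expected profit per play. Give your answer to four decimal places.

E[payout] = 40·1/6 + 30·5/36 + 28·1/4 + 21·5/18 + 10·1/6
 = 20/3 + 25/6 + 7 + 35/6 + 5/3
 = 76/3
Net = 76/3 - 18 = 22/3

7.3333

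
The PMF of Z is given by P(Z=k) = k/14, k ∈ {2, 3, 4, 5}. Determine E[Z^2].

E[Z^2] = Σ z^2·P(Z=z)
 = 4·1/7 + 9·3/14 + 16·2/7 + 25·5/14
 = 4/7 + 27/14 + 32/7 + 125/14
 = 16

16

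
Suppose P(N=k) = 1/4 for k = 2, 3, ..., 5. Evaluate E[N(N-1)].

E[N(N-1)] = Σ n(n-1)·P(N=n)
 = 2·1/4 + 6·1/4 + 12·1/4 + 20·1/4
 = 1/2 + 3/2 + 3 + 5
 = 10

10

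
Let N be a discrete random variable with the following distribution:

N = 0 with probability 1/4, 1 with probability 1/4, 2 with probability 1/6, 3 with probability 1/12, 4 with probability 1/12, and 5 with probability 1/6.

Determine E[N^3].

E[N^3] = Σ n^3·P(N=n)
 = 0·1/4 + 1·1/4 + 8·1/6 + 27·1/12 + 64·1/12 + 125·1/6
 = 0 + 1/4 + 4/3 + 9/4 + 16/3 + 125/6
 = 30

30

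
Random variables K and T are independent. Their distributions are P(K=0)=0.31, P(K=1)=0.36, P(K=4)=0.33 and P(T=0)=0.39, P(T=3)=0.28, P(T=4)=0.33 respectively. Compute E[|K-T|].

1.9752

E[|K-T|] = Σ_k Σ_t |k-t| · P(K=k)P(T=t)
 = 0·0.1209 + 3·0.0868 + 4·0.1023 + 1·0.1404 + 2·0.1008 + 3·0.1188 + 4·0.1287 + 1·0.0924 + 0·0.1089
 = 0 + 0.2604 + 0.4092 + 0.1404 + 0.2016 + 0.3564 + 0.5148 + 0.0924 + 0
 = 1.9752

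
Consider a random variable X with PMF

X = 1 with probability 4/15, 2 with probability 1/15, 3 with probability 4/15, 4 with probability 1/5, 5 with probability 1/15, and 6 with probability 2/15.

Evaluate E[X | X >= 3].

P(X >= 3) = 4/15 + 1/5 + 1/15 + 2/15 = 2/3.
E[X | X >= 3] = [3·4/15 + 4·1/5 + 5·1/15 + 6·2/15] / (2/3)
 = 41/15 / (2/3)
 = 41/10

4.1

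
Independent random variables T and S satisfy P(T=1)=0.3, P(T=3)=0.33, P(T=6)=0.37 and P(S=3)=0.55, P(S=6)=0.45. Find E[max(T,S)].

E[max(T,S)] = Σ_t Σ_s max(t,s) · P(T=t)P(S=s)
 = 3·0.165 + 6·0.135 + 3·0.1815 + 6·0.1485 + 6·0.2035 + 6·0.1665
 = 0.495 + 0.81 + 0.5445 + 0.891 + 1.221 + 0.999
 = 4.9605

4.9605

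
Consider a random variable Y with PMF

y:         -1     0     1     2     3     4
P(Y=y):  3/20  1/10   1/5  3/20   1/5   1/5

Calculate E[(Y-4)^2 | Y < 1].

P(Y < 1) = 3/20 + 1/10 = 1/4.
E[(Y-4)^2 | Y < 1] = [25·3/20 + 16·1/10] / (1/4)
 = 107/20 / (1/4)
 = 107/5

21.4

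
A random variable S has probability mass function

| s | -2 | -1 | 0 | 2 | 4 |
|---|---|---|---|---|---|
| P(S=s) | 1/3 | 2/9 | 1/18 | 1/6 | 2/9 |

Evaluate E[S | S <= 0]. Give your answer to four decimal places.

P(S <= 0) = 1/3 + 2/9 + 1/18 = 11/18.
E[S | S <= 0] = [(-2)·1/3 + (-1)·2/9 + 0·1/18] / (11/18)
 = -8/9 / (11/18)
 = -16/11

-1.4545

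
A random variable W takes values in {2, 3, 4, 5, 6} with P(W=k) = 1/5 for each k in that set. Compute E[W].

4

E[W] = Σ w·P(W=w)
 = 2·1/5 + 3·1/5 + 4·1/5 + 5·1/5 + 6·1/5
 = 2/5 + 3/5 + 4/5 + 1 + 6/5
 = 4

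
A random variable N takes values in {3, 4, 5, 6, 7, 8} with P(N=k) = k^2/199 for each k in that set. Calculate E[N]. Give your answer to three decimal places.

E[N] = Σ n·P(N=n)
 = 3·9/199 + 4·16/199 + 5·25/199 + 6·36/199 + 7·49/199 + 8·64/199
 = 27/199 + 64/199 + 125/199 + 216/199 + 343/199 + 512/199
 = 1287/199

6.467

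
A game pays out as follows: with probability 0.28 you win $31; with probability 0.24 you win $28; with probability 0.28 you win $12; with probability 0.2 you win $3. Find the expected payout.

E[payout] = 31·0.28 + 28·0.24 + 12·0.28 + 3·0.2
 = 8.68 + 6.72 + 3.36 + 0.6
 = 19.36

19.36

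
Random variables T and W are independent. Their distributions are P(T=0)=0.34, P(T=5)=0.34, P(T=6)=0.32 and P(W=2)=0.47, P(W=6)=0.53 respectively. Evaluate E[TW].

E[TW] = Σ_t Σ_w tw · P(T=t)P(W=w)
 = 0·0.1598 + 0·0.1802 + 10·0.1598 + 30·0.1802 + 12·0.1504 + 36·0.1696
 = 0 + 0 + 1.598 + 5.406 + 1.8048 + 6.1056
 = 14.9144

14.9144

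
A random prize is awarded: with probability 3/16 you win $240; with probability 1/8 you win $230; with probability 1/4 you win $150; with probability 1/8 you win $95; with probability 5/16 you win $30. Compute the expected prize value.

132.5

E[payout] = 240·3/16 + 230·1/8 + 150·1/4 + 95·1/8 + 30·5/16
 = 45 + 115/4 + 75/2 + 95/8 + 75/8
 = 265/2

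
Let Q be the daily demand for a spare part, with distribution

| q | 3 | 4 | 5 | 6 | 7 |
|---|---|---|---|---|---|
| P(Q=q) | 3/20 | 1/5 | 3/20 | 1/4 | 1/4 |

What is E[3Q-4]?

E[3Q-4] = Σ (3q-4)·P(Q=q)
 = 5·3/20 + 8·1/5 + 11·3/20 + 14·1/4 + 17·1/4
 = 3/4 + 8/5 + 33/20 + 7/2 + 17/4
 = 47/4

11.75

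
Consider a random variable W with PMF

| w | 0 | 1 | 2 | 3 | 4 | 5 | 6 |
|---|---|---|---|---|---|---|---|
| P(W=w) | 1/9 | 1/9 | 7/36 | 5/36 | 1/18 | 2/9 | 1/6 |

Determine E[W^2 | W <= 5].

P(W <= 5) = 1/9 + 1/9 + 7/36 + 5/36 + 1/18 + 2/9 = 5/6.
E[W^2 | W <= 5] = [0·1/9 + 1·1/9 + 4·7/36 + 9·5/36 + 16·1/18 + 25·2/9] / (5/6)
 = 103/12 / (5/6)
 = 103/10

10.3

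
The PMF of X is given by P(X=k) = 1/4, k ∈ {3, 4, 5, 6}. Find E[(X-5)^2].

E[(X-5)^2] = Σ (x-5)^2·P(X=x)
 = 4·1/4 + 1·1/4 + 0·1/4 + 1·1/4
 = 1 + 1/4 + 0 + 1/4
 = 3/2

1.5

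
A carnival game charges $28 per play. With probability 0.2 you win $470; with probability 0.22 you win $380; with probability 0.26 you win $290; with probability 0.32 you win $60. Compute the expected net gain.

E[payout] = 470·0.2 + 380·0.22 + 290·0.26 + 60·0.32
 = 94 + 83.6 + 75.4 + 19.2
 = 272.2
Net = 272.2 - 28 = 244.2

244.2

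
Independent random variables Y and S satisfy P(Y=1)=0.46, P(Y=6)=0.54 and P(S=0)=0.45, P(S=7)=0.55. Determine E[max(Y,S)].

5.515

E[max(Y,S)] = Σ_y Σ_s max(y,s) · P(Y=y)P(S=s)
 = 1·0.207 + 7·0.253 + 6·0.243 + 7·0.297
 = 0.207 + 1.771 + 1.458 + 2.079
 = 5.515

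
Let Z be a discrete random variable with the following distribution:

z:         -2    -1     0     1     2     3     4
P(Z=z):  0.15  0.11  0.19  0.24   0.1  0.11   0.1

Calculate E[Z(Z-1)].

3.18

E[Z(Z-1)] = Σ z(z-1)·P(Z=z)
 = 6·0.15 + 2·0.11 + 0·0.19 + 0·0.24 + 2·0.1 + 6·0.11 + 12·0.1
 = 0.9 + 0.22 + 0 + 0 + 0.2 + 0.66 + 1.2
 = 3.18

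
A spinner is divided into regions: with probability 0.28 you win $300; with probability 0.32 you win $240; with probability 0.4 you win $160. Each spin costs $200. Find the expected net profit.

24.8

E[payout] = 300·0.28 + 240·0.32 + 160·0.4
 = 84 + 76.8 + 64
 = 224.8
Net = 224.8 - 200 = 24.8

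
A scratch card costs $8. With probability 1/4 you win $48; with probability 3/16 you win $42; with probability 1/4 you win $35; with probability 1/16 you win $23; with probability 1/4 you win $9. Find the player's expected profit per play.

E[payout] = 48·1/4 + 42·3/16 + 35·1/4 + 23·1/16 + 9·1/4
 = 12 + 63/8 + 35/4 + 23/16 + 9/4
 = 517/16
Net = 517/16 - 8 = 389/16

24.3125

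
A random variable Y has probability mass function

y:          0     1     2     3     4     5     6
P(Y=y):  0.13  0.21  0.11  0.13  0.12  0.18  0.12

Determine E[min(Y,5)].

E[min(Y,5)] = Σ min(y,5)·P(Y=y)
 = 0·0.13 + 1·0.21 + 2·0.11 + 3·0.13 + 4·0.12 + 5·0.18 + 5·0.12
 = 0 + 0.21 + 0.22 + 0.39 + 0.48 + 0.9 + 0.6
 = 2.8

2.8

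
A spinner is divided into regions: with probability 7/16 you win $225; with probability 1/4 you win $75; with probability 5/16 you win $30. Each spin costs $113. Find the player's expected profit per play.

13.5625

E[payout] = 225·7/16 + 75·1/4 + 30·5/16
 = 1575/16 + 75/4 + 75/8
 = 2025/16
Net = 2025/16 - 113 = 217/16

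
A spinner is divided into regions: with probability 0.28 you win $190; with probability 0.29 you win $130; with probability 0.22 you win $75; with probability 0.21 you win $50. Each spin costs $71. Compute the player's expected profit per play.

E[payout] = 190·0.28 + 130·0.29 + 75·0.22 + 50·0.21
 = 53.2 + 37.7 + 16.5 + 10.5
 = 117.9
Net = 117.9 - 71 = 46.9

46.9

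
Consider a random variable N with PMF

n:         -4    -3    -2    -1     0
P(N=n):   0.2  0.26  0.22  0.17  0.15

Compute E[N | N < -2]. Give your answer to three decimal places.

P(N < -2) = 0.2 + 0.26 = 0.46.
E[N | N < -2] = [(-4)·0.2 + (-3)·0.26] / 0.46
 = -1.58 / 0.46
 = -79/23

-3.435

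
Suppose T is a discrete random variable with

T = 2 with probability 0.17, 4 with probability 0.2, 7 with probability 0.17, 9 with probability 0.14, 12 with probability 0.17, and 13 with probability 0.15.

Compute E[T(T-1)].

E[T(T-1)] = Σ t(t-1)·P(T=t)
 = 2·0.17 + 12·0.2 + 42·0.17 + 72·0.14 + 132·0.17 + 156·0.15
 = 0.34 + 2.4 + 7.14 + 10.08 + 22.44 + 23.4
 = 65.8

65.8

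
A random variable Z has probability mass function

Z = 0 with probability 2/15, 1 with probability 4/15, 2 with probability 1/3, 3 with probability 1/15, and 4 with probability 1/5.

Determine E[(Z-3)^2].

E[(Z-3)^2] = Σ (z-3)^2·P(Z=z)
 = 9·2/15 + 4·4/15 + 1·1/3 + 0·1/15 + 1·1/5
 = 6/5 + 16/15 + 1/3 + 0 + 1/5
 = 14/5

2.8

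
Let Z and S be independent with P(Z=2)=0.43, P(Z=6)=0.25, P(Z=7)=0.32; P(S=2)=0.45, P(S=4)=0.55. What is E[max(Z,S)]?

E[max(Z,S)] = Σ_z Σ_s max(z,s) · P(Z=z)P(S=s)
 = 2·0.1935 + 4·0.2365 + 6·0.1125 + 6·0.1375 + 7·0.144 + 7·0.176
 = 0.387 + 0.946 + 0.675 + 0.825 + 1.008 + 1.232
 = 5.073

5.073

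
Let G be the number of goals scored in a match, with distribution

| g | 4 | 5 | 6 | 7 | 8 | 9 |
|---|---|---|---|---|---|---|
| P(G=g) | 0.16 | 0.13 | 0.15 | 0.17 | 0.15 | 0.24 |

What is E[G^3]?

368.96

E[G^3] = Σ g^3·P(G=g)
 = 64·0.16 + 125·0.13 + 216·0.15 + 343·0.17 + 512·0.15 + 729·0.24
 = 10.24 + 16.25 + 32.4 + 58.31 + 76.8 + 174.96
 = 368.96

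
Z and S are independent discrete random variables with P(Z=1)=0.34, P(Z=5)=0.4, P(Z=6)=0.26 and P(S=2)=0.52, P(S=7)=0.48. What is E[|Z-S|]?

2.8296

E[|Z-S|] = Σ_z Σ_s |z-s| · P(Z=z)P(S=s)
 = 1·0.1768 + 6·0.1632 + 3·0.208 + 2·0.192 + 4·0.1352 + 1·0.1248
 = 0.1768 + 0.9792 + 0.624 + 0.384 + 0.5408 + 0.1248
 = 2.8296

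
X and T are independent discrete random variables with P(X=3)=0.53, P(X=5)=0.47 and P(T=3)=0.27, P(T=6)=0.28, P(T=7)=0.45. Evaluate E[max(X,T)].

E[max(X,T)] = Σ_x Σ_t max(x,t) · P(X=x)P(T=t)
 = 3·0.1431 + 6·0.1484 + 7·0.2385 + 5·0.1269 + 6·0.1316 + 7·0.2115
 = 0.4293 + 0.8904 + 1.6695 + 0.6345 + 0.7896 + 1.4805
 = 5.8938

5.8938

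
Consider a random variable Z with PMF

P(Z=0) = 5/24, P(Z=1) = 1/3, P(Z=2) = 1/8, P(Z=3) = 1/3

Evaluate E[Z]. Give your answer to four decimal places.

E[Z] = Σ z·P(Z=z)
 = 0·5/24 + 1·1/3 + 2·1/8 + 3·1/3
 = 0 + 1/3 + 1/4 + 1
 = 19/12

1.5833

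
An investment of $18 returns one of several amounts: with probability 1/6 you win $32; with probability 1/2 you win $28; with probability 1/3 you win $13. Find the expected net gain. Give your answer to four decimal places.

5.6667

E[payout] = 32·1/6 + 28·1/2 + 13·1/3
 = 16/3 + 14 + 13/3
 = 71/3
Net = 71/3 - 18 = 17/3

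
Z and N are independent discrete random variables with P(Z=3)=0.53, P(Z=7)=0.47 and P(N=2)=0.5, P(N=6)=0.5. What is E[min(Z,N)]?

E[min(Z,N)] = Σ_z Σ_n min(z,n) · P(Z=z)P(N=n)
 = 2·0.265 + 3·0.265 + 2·0.235 + 6·0.235
 = 0.53 + 0.795 + 0.47 + 1.41
 = 3.205

3.205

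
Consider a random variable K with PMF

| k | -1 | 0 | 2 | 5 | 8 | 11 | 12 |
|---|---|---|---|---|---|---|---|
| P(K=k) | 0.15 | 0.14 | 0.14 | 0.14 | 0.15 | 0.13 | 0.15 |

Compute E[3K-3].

E[3K-3] = Σ (3k-3)·P(K=k)
 = (-6)·0.15 + (-3)·0.14 + 3·0.14 + 12·0.14 + 21·0.15 + 30·0.13 + 33·0.15
 = (-0.9) + (-0.42) + 0.42 + 1.68 + 3.15 + 3.9 + 4.95
 = 12.78

12.78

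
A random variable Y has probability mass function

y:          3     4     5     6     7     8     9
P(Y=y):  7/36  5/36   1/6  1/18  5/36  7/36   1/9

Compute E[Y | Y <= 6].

P(Y <= 6) = 7/36 + 5/36 + 1/6 + 1/18 = 5/9.
E[Y | Y <= 6] = [3·7/36 + 4·5/36 + 5·1/6 + 6·1/18] / (5/9)
 = 83/36 / (5/9)
 = 83/20

4.15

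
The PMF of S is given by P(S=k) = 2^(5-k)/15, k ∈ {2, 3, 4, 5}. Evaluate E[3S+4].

12.2

E[3S+4] = Σ (3s+4)·P(S=s)
 = 10·8/15 + 13·4/15 + 16·2/15 + 19·1/15
 = 16/3 + 52/15 + 32/15 + 19/15
 = 61/5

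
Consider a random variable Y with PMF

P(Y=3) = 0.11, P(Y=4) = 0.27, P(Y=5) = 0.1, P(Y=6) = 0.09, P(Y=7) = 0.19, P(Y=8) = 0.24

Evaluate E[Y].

E[Y] = Σ y·P(Y=y)
 = 3·0.11 + 4·0.27 + 5·0.1 + 6·0.09 + 7·0.19 + 8·0.24
 = 0.33 + 1.08 + 0.5 + 0.54 + 1.33 + 1.92
 = 5.7

5.7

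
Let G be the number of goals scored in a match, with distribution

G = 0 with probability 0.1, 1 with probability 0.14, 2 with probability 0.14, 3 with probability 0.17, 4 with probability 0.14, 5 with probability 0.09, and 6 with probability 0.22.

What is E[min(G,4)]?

E[min(G,4)] = Σ min(g,4)·P(G=g)
 = 0·0.1 + 1·0.14 + 2·0.14 + 3·0.17 + 4·0.14 + 4·0.09 + 4·0.22
 = 0 + 0.14 + 0.28 + 0.51 + 0.56 + 0.36 + 0.88
 = 2.73

2.73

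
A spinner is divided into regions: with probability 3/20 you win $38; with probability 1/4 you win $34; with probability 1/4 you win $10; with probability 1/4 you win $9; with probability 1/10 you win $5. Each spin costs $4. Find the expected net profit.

15.45

E[payout] = 38·3/20 + 34·1/4 + 10·1/4 + 9·1/4 + 5·1/10
 = 57/10 + 17/2 + 5/2 + 9/4 + 1/2
 = 389/20
Net = 389/20 - 4 = 309/20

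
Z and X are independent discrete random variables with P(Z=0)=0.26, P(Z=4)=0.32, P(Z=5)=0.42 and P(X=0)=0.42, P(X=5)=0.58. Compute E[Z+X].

6.28

E[Z+X] = Σ_z Σ_x (z+x) · P(Z=z)P(X=x)
 = 0·0.1092 + 5·0.1508 + 4·0.1344 + 9·0.1856 + 5·0.1764 + 10·0.2436
 = 0 + 0.754 + 0.5376 + 1.6704 + 0.882 + 2.436
 = 6.28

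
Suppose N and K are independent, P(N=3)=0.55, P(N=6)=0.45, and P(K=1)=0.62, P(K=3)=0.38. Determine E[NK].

E[NK] = Σ_n Σ_k nk · P(N=n)P(K=k)
 = 3·0.341 + 9·0.209 + 6·0.279 + 18·0.171
 = 1.023 + 1.881 + 1.674 + 3.078
 = 7.656

7.656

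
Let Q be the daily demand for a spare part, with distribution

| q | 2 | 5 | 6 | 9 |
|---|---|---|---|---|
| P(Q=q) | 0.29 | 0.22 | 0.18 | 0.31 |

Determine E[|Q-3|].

E[|Q-3|] = Σ |q-3|·P(Q=q)
 = 1·0.29 + 2·0.22 + 3·0.18 + 6·0.31
 = 0.29 + 0.44 + 0.54 + 1.86
 = 3.13

3.13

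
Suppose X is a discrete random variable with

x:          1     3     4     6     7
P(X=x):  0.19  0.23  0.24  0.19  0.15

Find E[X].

E[X] = Σ x·P(X=x)
 = 1·0.19 + 3·0.23 + 4·0.24 + 6·0.19 + 7·0.15
 = 0.19 + 0.69 + 0.96 + 1.14 + 1.05
 = 4.03

4.03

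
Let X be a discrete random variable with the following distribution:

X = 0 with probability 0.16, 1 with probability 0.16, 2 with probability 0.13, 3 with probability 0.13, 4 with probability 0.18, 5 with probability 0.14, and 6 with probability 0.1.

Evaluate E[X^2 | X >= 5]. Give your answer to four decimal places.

29.5833

P(X >= 5) = 0.14 + 0.1 = 0.24.
E[X^2 | X >= 5] = [25·0.14 + 36·0.1] / 0.24
 = 7.1 / 0.24
 = 355/12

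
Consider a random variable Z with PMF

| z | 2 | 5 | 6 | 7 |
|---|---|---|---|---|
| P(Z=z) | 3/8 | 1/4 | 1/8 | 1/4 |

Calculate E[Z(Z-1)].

20

E[Z(Z-1)] = Σ z(z-1)·P(Z=z)
 = 2·3/8 + 20·1/4 + 30·1/8 + 42·1/4
 = 3/4 + 5 + 15/4 + 21/2
 = 20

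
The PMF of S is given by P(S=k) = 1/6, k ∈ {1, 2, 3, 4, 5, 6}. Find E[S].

3.5

E[S] = Σ s·P(S=s)
 = 1·1/6 + 2·1/6 + 3·1/6 + 4·1/6 + 5·1/6 + 6·1/6
 = 1/6 + 1/3 + 1/2 + 2/3 + 5/6 + 1
 = 7/2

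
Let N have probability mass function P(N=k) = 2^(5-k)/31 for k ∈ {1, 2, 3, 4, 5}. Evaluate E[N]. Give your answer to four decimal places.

E[N] = Σ n·P(N=n)
 = 1·16/31 + 2·8/31 + 3·4/31 + 4·2/31 + 5·1/31
 = 16/31 + 16/31 + 12/31 + 8/31 + 5/31
 = 57/31

1.8387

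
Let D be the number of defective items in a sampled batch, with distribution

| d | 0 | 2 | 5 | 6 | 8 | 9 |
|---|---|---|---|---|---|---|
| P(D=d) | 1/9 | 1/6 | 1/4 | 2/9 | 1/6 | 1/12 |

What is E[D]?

E[D] = Σ d·P(D=d)
 = 0·1/9 + 2·1/6 + 5·1/4 + 6·2/9 + 8·1/6 + 9·1/12
 = 0 + 1/3 + 5/4 + 4/3 + 4/3 + 3/4
 = 5

5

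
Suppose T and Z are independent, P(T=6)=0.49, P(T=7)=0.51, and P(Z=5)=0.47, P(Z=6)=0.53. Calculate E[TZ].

E[TZ] = Σ_t Σ_z tz · P(T=t)P(Z=z)
 = 30·0.2303 + 36·0.2597 + 35·0.2397 + 42·0.2703
 = 6.909 + 9.3492 + 8.3895 + 11.3526
 = 36.0003

36.0003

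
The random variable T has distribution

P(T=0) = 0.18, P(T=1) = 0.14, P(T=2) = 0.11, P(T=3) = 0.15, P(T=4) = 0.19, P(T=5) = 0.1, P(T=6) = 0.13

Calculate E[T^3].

57.81

E[T^3] = Σ t^3·P(T=t)
 = 0·0.18 + 1·0.14 + 8·0.11 + 27·0.15 + 64·0.19 + 125·0.1 + 216·0.13
 = 0 + 0.14 + 0.88 + 4.05 + 12.16 + 12.5 + 28.08
 = 57.81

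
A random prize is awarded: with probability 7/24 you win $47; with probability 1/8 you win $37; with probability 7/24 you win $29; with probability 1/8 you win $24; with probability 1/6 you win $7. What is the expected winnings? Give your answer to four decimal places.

30.9583

E[payout] = 47·7/24 + 37·1/8 + 29·7/24 + 24·1/8 + 7·1/6
 = 329/24 + 37/8 + 203/24 + 3 + 7/6
 = 743/24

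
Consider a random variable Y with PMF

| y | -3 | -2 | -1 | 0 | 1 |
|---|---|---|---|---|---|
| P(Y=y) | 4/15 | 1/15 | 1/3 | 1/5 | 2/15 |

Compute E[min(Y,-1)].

-1.6

E[min(Y,-1)] = Σ min(y,-1)·P(Y=y)
 = (-3)·4/15 + (-2)·1/15 + (-1)·1/3 + (-1)·1/5 + (-1)·2/15
 = (-4/5) + (-2/15) + (-1/3) + (-1/5) + (-2/15)
 = -8/5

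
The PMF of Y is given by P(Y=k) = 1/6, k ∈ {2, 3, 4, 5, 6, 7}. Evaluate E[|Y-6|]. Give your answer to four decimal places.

E[|Y-6|] = Σ |y-6|·P(Y=y)
 = 4·1/6 + 3·1/6 + 2·1/6 + 1·1/6 + 0·1/6 + 1·1/6
 = 2/3 + 1/2 + 1/3 + 1/6 + 0 + 1/6
 = 11/6

1.8333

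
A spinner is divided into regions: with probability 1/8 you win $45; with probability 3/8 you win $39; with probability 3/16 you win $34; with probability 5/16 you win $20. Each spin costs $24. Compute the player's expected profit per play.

E[payout] = 45·1/8 + 39·3/8 + 34·3/16 + 20·5/16
 = 45/8 + 117/8 + 51/8 + 25/4
 = 263/8
Net = 263/8 - 24 = 71/8

8.875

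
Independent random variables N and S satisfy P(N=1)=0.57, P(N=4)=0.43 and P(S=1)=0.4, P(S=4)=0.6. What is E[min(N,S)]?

1.774

E[min(N,S)] = Σ_n Σ_s min(n,s) · P(N=n)P(S=s)
 = 1·0.228 + 1·0.342 + 1·0.172 + 4·0.258
 = 0.228 + 0.342 + 0.172 + 1.032
 = 1.774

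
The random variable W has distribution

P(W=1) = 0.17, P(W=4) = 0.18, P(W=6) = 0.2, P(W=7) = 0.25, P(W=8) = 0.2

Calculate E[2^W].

E[2^W] = Σ 2^w·P(W=w)
 = 2·0.17 + 16·0.18 + 64·0.2 + 128·0.25 + 256·0.2
 = 0.34 + 2.88 + 12.8 + 32 + 51.2
 = 99.22

99.22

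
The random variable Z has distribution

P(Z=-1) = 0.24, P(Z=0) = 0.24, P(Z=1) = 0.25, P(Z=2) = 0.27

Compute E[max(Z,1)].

E[max(Z,1)] = Σ max(z,1)·P(Z=z)
 = 1·0.24 + 1·0.24 + 1·0.25 + 2·0.27
 = 0.24 + 0.24 + 0.25 + 0.54
 = 1.27

1.27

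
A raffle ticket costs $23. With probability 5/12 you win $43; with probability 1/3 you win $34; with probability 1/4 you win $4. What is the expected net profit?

E[payout] = 43·5/12 + 34·1/3 + 4·1/4
 = 215/12 + 34/3 + 1
 = 121/4
Net = 121/4 - 23 = 29/4

7.25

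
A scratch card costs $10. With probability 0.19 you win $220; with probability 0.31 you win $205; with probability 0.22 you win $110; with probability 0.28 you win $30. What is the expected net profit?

E[payout] = 220·0.19 + 205·0.31 + 110·0.22 + 30·0.28
 = 41.8 + 63.55 + 24.2 + 8.4
 = 137.95
Net = 137.95 - 10 = 127.95

127.95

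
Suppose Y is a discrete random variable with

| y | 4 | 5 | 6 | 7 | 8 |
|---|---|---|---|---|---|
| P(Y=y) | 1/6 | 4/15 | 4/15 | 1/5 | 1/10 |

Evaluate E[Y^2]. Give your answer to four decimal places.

35.1333

E[Y^2] = Σ y^2·P(Y=y)
 = 16·1/6 + 25·4/15 + 36·4/15 + 49·1/5 + 64·1/10
 = 8/3 + 20/3 + 48/5 + 49/5 + 32/5
 = 527/15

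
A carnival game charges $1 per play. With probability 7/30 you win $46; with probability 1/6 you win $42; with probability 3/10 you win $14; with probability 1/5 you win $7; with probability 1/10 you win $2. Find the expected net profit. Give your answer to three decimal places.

22.533

E[payout] = 46·7/30 + 42·1/6 + 14·3/10 + 7·1/5 + 2·1/10
 = 161/15 + 7 + 21/5 + 7/5 + 1/5
 = 353/15
Net = 353/15 - 1 = 338/15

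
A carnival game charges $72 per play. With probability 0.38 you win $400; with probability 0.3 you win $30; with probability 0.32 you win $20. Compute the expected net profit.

95.4

E[payout] = 400·0.38 + 30·0.3 + 20·0.32
 = 152 + 9 + 6.4
 = 167.4
Net = 167.4 - 72 = 95.4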